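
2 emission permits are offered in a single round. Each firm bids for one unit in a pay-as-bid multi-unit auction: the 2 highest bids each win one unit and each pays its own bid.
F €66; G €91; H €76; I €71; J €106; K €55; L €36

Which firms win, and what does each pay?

J €106, G €91

Ordering the bids: 106 (J), 91 (G), 76 (H), 71 (I), …
Top 2: J, G.
Each winner pays its own bid: J €106, G €91.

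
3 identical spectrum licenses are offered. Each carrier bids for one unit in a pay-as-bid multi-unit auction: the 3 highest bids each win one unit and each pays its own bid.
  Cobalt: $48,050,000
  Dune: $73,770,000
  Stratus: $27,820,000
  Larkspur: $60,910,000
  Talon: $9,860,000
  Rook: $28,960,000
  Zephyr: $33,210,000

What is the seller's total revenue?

Total revenue: $182,730,000

Bids ranked high→low: 73,770,000 (Dune), 60,910,000 (Larkspur), 48,050,000 (Cobalt), 33,210,000 (Zephyr), 28,960,000 (Rook), …
Winners (3 units): Dune, Larkspur, Cobalt.
Total revenue = 73,770,000 + 60,910,000 + 48,050,000 = $182,730,000.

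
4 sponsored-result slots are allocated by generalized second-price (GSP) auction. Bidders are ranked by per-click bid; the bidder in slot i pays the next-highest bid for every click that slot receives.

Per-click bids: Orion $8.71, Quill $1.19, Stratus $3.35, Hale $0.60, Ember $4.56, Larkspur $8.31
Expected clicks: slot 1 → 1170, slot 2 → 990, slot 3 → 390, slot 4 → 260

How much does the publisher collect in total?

Ranked by bid: $8.71 (Orion) > $8.31 (Larkspur) > $4.56 (Ember) > $3.35 (Stratus) > $1.19 (Quill) > …
Slot 1: Orion pays $8.31 × 1170 = $9722.70
Slot 2: Larkspur pays $4.56 × 990 = $4514.40
Slot 3: Ember pays $3.35 × 390 = $1306.50
Slot 4: Stratus pays $1.19 × 260 = $309.40
Total = $15853.00

Total revenue: $15853.00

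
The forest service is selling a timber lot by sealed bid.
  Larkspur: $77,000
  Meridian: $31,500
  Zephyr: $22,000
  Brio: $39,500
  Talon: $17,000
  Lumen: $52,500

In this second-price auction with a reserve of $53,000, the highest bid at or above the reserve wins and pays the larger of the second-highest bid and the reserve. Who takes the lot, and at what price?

Larkspur pays $53,000

Bids in order: 77,000 (Larkspur) > 52,500 (Lumen) > 39,500 (Brio) > 31,500 (Meridian) > 22,000 (Zephyr) > 17,000 (Talon)
Highest eligible bid: Larkspur at $77,000.
Second-highest bid $52,500 is below the reserve $53,000, so the reserve binds → payment $53,000.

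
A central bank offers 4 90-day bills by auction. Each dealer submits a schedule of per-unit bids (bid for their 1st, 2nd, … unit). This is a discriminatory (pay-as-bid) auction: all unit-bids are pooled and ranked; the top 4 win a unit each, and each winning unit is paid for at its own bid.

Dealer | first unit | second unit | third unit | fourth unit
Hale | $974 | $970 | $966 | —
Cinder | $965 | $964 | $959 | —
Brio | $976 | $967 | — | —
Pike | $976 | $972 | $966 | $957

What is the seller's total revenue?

Total revenue: $3,898

All unit-bids, highest first — top 4: 976 (Brio-1), 976 (Pike-1), 974 (Hale-1), 972 (Pike-2)
Next rejected bid: $970 (not a price — pay-as-bid).
Each winning unit pays its own bid.
Revenue = 976 + 976 + 974 + 972 = $3,898.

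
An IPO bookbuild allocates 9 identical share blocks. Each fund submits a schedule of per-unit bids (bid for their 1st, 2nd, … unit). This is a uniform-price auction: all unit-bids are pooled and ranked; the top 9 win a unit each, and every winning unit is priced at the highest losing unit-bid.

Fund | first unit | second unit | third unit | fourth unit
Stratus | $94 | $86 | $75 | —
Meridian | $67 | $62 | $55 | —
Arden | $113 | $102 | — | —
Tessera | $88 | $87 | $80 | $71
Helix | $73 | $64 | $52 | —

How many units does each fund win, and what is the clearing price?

All unit-bids, highest first — top 9: 113 (Arden-1), 102 (Arden-2), 94 (Stratus-1), 88 (Tessera-1), 87 (Tessera-2), 86 (Stratus-2), 80 (Tessera-3), 75 (Stratus-3), 73 (Helix-1)
First bid not allocated: $71.
Allocation: Arden 2, Helix 1, Stratus 3, Tessera 3.

Arden 2, Helix 1, Stratus 3, Tessera 3; clearing price $71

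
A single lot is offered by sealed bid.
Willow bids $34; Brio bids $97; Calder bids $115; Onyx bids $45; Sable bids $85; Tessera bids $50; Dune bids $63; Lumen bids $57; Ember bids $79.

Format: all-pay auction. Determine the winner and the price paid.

Calder pays $115

Sorting bids: 115 (Calder) > 97 (Brio) > 85 (Sable) > 79 (Ember) > 63 (Dune) > 57 (Lumen) > …
Calder wins with the top bid; all bids are sunk regardless.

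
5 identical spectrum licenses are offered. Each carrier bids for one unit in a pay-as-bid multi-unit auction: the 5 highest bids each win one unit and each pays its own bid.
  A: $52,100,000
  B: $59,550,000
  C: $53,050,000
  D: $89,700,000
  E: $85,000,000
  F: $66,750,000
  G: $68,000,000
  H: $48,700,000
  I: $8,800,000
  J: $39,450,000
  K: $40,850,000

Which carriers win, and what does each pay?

Sorting: 89,700,000 (D), 85,000,000 (E), 68,000,000 (G), 66,750,000 (F), 59,550,000 (B), 53,050,000 (C), 52,100,000 (A), …
Top 5: D, E, G, F, B.
Each winner pays its own bid: D $89,700,000, E $85,000,000, G $68,000,000, F $66,750,000, B $59,550,000.

D $89,700,000, E $85,000,000, G $68,000,000, F $66,750,000, B $59,550,000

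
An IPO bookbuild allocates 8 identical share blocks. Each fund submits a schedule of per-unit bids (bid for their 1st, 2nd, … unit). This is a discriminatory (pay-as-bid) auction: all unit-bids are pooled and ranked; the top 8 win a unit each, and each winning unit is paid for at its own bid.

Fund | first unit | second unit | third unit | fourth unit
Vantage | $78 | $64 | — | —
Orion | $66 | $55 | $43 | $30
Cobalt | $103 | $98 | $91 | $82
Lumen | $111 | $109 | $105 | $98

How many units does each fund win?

Cobalt 4, Lumen 4

Merging the schedules and taking the best 8: 111 (Lumen-1), 109 (Lumen-2), 105 (Lumen-3), 103 (Cobalt-1), 98 (Cobalt-2), 98 (Lumen-4), 91 (Cobalt-3), 82 (Cobalt-4)
Next rejected bid: $78 (not a price — pay-as-bid).
Allocation: Cobalt 4, Lumen 4.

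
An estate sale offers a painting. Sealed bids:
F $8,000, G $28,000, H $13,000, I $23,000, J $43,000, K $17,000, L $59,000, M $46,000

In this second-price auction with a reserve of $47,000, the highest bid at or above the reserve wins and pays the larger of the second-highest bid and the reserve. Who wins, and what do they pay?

L pays $47,000

Bids ranked: 59,000 (L) > 46,000 (M) > 43,000 (J) > 28,000 (G) > 23,000 (I) > 17,000 (K) > …
Highest eligible bid: L at $59,000.
max(second-highest $46,000, reserve $47,000) = $47,000.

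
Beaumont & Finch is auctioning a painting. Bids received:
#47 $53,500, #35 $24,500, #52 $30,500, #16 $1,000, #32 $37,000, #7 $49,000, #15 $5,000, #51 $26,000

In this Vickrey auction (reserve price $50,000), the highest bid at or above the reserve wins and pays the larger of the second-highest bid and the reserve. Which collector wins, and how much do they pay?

#47 pays $50,000

Rule: the highest bid at or above the reserve wins and pays the larger of the second-highest bid and the reserve.
Bids in order: 53,500 (#47) > 49,000 (#7) > 37,000 (#32) > 30,500 (#52) > 26,000 (#51) > 24,500 (#35) > …
#47 has the top bid at or above the reserve ($53,500).
max(second-highest $49,000, reserve $50,000) = $50,000.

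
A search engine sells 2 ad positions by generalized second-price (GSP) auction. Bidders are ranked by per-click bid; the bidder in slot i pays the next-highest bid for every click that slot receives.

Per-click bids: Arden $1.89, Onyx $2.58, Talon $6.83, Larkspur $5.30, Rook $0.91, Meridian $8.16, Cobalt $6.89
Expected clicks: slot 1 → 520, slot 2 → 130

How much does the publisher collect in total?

Total revenue: $4470.70

Per-click bids in order: $8.16 (Meridian) > $6.89 (Cobalt) > $6.83 (Talon) > …
Slot 1: Meridian pays $6.89 × 520 = $3582.80
Slot 2: Cobalt pays $6.83 × 130 = $887.90
Total = $4470.70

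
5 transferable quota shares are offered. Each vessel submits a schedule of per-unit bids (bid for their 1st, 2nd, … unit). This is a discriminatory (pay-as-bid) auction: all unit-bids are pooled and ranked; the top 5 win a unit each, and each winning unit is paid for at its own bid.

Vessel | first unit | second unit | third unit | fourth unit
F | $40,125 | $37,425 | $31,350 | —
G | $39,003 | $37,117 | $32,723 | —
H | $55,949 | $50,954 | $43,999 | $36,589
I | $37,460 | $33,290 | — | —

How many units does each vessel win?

Merging the schedules and taking the best 5: 55,949 (H-1), 50,954 (H-2), 43,999 (H-3), 40,125 (F-1), 39,003 (G-1)
Next rejected bid: $37,460 (not a price — pay-as-bid).
Allocation: F 1, G 1, H 3.

F 1, G 1, H 3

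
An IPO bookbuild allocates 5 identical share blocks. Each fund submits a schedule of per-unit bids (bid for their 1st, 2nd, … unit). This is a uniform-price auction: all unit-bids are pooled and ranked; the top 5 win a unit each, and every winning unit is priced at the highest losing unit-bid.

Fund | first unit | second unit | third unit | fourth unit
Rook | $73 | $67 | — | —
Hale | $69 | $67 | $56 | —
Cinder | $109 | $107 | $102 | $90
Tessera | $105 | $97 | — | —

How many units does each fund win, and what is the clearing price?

All unit-bids, highest first — top 5: 109 (Cinder-1), 107 (Cinder-2), 105 (Tessera-1), 102 (Cinder-3), 97 (Tessera-2)
Highest rejected unit-bid = $90.
Allocation: Cinder 3, Tessera 2.

Cinder 3, Tessera 2; clearing price $90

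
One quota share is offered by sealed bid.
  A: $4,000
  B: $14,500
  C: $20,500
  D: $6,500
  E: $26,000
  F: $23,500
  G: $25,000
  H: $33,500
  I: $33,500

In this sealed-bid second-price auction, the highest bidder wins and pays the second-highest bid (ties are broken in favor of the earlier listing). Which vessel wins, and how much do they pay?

Bids ranked: 33,500 (H) > 33,500 (I) > 26,000 (E) > 25,000 (G) > 23,500 (F) > 20,500 (C) > …
H and I tie at $33,500; tie-break gives it to H.
H is highest; pays the second-highest bid, $33,500.

H pays $33,500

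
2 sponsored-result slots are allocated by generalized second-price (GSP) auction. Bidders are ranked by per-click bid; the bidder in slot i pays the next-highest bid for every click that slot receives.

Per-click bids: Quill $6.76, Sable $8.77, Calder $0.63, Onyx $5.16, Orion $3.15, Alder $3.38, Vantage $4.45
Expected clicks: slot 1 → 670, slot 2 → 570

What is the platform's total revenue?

Ranked by bid: $8.77 (Sable) > $6.76 (Quill) > $5.16 (Onyx) > …
Slot 1: Sable pays $6.76 × 670 = $4529.20
Slot 2: Quill pays $5.16 × 570 = $2941.20
Total = $7470.40

Total revenue: $7470.40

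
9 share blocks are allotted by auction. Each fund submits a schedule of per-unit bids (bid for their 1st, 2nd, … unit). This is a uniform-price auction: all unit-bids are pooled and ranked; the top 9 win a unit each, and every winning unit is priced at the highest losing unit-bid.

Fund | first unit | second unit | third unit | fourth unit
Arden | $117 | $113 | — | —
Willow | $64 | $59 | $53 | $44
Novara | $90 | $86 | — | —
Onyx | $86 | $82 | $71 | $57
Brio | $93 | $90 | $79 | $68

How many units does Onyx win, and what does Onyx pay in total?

Onyx: 2 units, pays $142

All unit-bids, highest first — top 9: 117 (Arden-1), 113 (Arden-2), 93 (Brio-1), 90 (Novara-1), 90 (Brio-2), 86 (Novara-2), 86 (Onyx-1), 82 (Onyx-2), 79 (Brio-3)
First bid not allocated: $71.
Onyx wins 2 unit(s) at $71 each.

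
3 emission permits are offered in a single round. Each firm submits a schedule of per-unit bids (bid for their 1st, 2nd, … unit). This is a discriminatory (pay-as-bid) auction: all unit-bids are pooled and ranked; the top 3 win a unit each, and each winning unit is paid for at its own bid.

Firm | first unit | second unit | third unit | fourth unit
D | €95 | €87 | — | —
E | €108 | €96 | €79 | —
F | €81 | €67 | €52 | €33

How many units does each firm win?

D 1, E 2

All unit-bids, highest first — top 3: 108 (E-1), 96 (E-2), 95 (D-1)
Next rejected bid: €87 (not a price — pay-as-bid).
Allocation: D 1, E 2.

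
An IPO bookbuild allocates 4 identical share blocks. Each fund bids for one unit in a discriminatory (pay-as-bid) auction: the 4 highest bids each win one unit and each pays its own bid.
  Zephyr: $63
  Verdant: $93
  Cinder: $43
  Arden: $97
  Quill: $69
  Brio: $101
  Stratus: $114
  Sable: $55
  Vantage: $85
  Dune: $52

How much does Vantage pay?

Vantage pays $0

Sorting: 114 (Stratus), 101 (Brio), 97 (Arden), 93 (Verdant), 85 (Vantage), 69 (Quill), …
The 4 highest are Stratus, Brio, Arden, Verdant.
Vantage does not win → $0.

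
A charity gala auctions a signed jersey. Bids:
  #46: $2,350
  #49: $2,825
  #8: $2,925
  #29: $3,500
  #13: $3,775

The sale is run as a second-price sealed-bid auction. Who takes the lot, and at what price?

Second-price sealed-bid auction: the highest bidder wins and pays the second-highest bid.
Bids ranked: 3,775 (#13) > 3,500 (#29) > 2,925 (#8) > 2,825 (#49) > 2,350 (#46)
#13 is highest; pays the second-highest bid, $3,500.

#13 pays $3,500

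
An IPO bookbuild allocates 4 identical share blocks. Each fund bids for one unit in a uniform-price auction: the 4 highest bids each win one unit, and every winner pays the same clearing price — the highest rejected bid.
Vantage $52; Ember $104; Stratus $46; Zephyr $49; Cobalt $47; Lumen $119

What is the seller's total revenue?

Total revenue: $188

Sorting: 119 (Lumen), 104 (Ember), 52 (Vantage), 49 (Zephyr), 47 (Cobalt), 46 (Stratus)
Winners (4 units): Lumen, Ember, Vantage, Zephyr.
Clearing price = highest rejected bid = $47.
Total revenue = 4 × $47 = $188.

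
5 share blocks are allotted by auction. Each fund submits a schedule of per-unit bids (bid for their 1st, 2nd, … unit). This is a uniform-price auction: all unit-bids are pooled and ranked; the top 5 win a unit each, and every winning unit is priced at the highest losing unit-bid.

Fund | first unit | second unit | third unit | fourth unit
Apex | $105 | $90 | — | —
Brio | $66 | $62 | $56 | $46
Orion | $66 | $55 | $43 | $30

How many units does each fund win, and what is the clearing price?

All unit-bids, highest first — top 5: 105 (Apex-1), 90 (Apex-2), 66 (Brio-1), 66 (Orion-1), 62 (Brio-2)
Highest rejected unit-bid = $56.
Allocation: Apex 2, Brio 2, Orion 1.

Apex 2, Brio 2, Orion 1; clearing price $56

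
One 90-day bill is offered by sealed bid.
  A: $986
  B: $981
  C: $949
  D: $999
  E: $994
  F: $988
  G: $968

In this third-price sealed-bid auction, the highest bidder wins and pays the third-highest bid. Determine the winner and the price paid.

D pays $988

Third-price sealed-bid auction: the highest bidder wins and pays the third-highest bid.
Bids in order: 999 (D) > 994 (E) > 988 (F) > 986 (A) > 981 (B) > 968 (G) > …
D is highest; pays the third-highest bid, $988.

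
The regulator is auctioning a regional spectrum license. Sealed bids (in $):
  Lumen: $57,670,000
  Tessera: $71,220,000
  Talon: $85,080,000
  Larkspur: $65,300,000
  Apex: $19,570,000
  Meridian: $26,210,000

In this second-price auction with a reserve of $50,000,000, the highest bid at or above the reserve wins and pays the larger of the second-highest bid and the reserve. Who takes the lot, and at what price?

Sorting bids: 85,080,000 (Talon) > 71,220,000 (Tessera) > 65,300,000 (Larkspur) > 57,670,000 (Lumen) > 26,210,000 (Meridian) > 19,570,000 (Apex)
Talon has the top bid at or above the reserve ($85,080,000).
max(second-highest $71,220,000, reserve $50,000,000) = $71,220,000; the reserve does not bind.

Talon pays $71,220,000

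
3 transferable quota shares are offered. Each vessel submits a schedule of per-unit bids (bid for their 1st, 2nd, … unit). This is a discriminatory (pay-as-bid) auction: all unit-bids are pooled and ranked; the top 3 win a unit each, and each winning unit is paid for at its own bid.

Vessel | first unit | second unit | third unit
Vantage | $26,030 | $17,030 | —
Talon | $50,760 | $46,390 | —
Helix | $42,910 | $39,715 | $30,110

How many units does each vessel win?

Merging the schedules and taking the best 3: 50,760 (Talon-1), 46,390 (Talon-2), 42,910 (Helix-1)
Next rejected bid: $39,715 (not a price — pay-as-bid).
Allocation: Helix 1, Talon 2.

Helix 1, Talon 2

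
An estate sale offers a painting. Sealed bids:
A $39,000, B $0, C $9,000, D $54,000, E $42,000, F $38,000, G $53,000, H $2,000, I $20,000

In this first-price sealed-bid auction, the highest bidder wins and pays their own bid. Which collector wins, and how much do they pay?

Bids in order: 54,000 (D) > 53,000 (G) > 42,000 (E) > 39,000 (A) > 38,000 (F) > 20,000 (I) > …
D has the highest bid and pays exactly that: $54,000.

D pays $54,000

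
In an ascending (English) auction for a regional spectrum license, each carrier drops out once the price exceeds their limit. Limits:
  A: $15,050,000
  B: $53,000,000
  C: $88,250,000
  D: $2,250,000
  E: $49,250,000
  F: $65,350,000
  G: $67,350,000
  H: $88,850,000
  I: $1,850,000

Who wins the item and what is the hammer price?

Rule: the price rises until one bidder remains; the winner pays the price at which the last rival dropped out.
Sorting limits: 88,850,000 (H) > 88,250,000 (C) > 67,350,000 (G) > 65,350,000 (F) > 53,000,000 (B) > 49,250,000 (E) > …
Bidding ends when C exits at $88,250,000; H takes it.

H wins at $88,250,000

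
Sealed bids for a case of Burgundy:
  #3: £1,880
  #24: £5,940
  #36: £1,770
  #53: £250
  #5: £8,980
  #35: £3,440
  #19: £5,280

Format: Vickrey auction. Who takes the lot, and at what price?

#5 pays £5,940

Rule: the highest bidder wins and pays the second-highest bid.
Sorting bids: 8,980 (#5) > 5,940 (#24) > 5,280 (#19) > 3,440 (#35) > 1,880 (#3) > 1,770 (#36) > …
Second-price: #5 pays #24's bid of £5,940.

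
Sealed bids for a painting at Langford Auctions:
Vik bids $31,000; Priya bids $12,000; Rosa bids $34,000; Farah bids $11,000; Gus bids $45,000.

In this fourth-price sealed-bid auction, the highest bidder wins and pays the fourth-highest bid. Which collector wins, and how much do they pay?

Rule: the highest bidder wins and pays the fourth-highest bid.
Sorting bids: 45,000 (Gus) > 34,000 (Rosa) > 31,000 (Vik) > 12,000 (Priya) > 11,000 (Farah)
Gus is highest; pays the fourth-highest bid, $12,000.

Gus pays $12,000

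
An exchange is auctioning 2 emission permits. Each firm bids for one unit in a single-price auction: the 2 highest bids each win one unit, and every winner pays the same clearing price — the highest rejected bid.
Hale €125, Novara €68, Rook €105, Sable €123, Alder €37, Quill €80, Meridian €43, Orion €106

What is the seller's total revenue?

Ordering the bids: 125 (Hale), 123 (Sable), 106 (Orion), 105 (Rook), …
The 2 highest are Hale, Sable.
Highest unsuccessful bid: €106 → clearing price.
Total revenue = 2 × €106 = €212.

Total revenue: €212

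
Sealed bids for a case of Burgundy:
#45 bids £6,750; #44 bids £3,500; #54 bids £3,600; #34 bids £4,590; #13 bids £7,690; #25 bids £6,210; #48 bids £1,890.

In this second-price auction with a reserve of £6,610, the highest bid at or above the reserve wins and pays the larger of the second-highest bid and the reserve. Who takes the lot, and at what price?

Sorting bids: 7,690 (#13) > 6,750 (#45) > 6,210 (#25) > 4,590 (#34) > 3,600 (#54) > 3,500 (#44) > …
Highest eligible bid: #13 at £7,690.
Second-highest bid £6,750 exceeds the reserve £6,610 → payment £6,750.

#13 pays £6,750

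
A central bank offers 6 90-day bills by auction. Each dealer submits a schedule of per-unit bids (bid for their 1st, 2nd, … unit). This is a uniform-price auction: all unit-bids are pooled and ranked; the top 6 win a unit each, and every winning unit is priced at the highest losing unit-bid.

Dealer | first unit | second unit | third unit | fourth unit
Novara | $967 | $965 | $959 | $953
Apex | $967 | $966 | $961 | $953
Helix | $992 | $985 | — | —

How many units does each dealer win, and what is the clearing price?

Pooled unit-bids ranked (top 6): 992 (Helix-1), 985 (Helix-2), 967 (Novara-1), 967 (Apex-1), 966 (Apex-2), 965 (Novara-2)
Highest rejected unit-bid = $961.
Allocation: Apex 2, Helix 2, Novara 2.

Apex 2, Helix 2, Novara 2; clearing price $961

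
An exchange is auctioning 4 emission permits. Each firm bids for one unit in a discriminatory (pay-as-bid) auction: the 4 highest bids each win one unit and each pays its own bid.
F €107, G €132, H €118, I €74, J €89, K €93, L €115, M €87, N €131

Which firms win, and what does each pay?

Ordering the bids: 132 (G), 131 (N), 118 (H), 115 (L), 107 (F), 93 (K), …
Top 4: G, N, H, L.
Each winner pays its own bid: G €132, N €131, H €118, L €115.

G €132, N €131, H €118, L €115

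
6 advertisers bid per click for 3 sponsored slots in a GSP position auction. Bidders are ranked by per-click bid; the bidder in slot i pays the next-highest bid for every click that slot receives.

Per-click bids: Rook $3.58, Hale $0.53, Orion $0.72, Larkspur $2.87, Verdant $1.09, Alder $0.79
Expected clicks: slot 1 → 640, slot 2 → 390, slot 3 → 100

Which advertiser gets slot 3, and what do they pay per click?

Sorting advertisers: $3.58 (Rook) > $2.87 (Larkspur) > $1.09 (Verdant) > $0.79 (Alder) > …
Slot 3 goes to the third-ranked bidder, Verdant, who pays the next bid down: $0.79/click.

Verdant; $0.79 per click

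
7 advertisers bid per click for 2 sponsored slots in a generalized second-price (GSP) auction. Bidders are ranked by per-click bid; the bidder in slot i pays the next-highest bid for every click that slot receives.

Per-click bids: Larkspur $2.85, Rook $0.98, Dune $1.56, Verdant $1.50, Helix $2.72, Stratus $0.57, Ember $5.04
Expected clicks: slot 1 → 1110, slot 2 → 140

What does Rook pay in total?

Ranked by bid: $5.04 (Ember) > $2.85 (Larkspur) > $2.72 (Helix) > …
Rook ranks below slot 2 → no slot, pays nothing.

Rook pays $0.00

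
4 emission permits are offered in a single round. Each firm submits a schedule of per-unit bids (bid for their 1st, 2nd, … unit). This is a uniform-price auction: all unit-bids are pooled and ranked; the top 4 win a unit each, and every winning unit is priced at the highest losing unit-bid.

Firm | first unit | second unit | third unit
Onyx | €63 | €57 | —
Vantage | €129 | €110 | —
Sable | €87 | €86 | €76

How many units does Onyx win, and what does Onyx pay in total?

Pooled unit-bids ranked (top 4): 129 (Vantage-1), 110 (Vantage-2), 87 (Sable-1), 86 (Sable-2)
Highest rejected unit-bid = €76.
Onyx wins 0 unit(s) at €76 each.

Onyx: 0 units, pays €0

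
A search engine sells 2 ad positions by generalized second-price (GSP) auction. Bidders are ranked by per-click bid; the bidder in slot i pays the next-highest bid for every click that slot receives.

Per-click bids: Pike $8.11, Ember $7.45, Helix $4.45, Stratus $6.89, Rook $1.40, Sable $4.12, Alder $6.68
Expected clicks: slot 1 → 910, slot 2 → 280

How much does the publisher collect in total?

Total revenue: $8708.70

Ranked by bid: $8.11 (Pike) > $7.45 (Ember) > $6.89 (Stratus) > …
Slot 1: Pike pays $7.45 × 910 = $6779.50
Slot 2: Ember pays $6.89 × 280 = $1929.20
Total = $8708.70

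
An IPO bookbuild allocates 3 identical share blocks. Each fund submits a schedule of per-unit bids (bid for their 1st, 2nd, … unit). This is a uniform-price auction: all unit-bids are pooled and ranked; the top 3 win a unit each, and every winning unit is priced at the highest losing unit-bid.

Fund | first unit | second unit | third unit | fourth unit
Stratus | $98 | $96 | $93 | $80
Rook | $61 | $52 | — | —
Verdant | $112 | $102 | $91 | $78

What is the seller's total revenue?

Merging the schedules and taking the best 3: 112 (Verdant-1), 102 (Verdant-2), 98 (Stratus-1)
Highest rejected unit-bid = $96.
Allocation: Stratus 1, Verdant 2. Every unit priced at $96.
Revenue = 3 × 96 = $288.

Total revenue: $288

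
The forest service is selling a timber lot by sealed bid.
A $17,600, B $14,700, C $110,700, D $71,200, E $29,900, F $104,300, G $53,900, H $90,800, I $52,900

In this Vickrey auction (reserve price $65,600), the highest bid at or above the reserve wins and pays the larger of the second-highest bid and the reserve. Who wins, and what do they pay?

Bids in order: 110,700 (C) > 104,300 (F) > 90,800 (H) > 71,200 (D) > 53,900 (G) > 52,900 (I) > …
Highest eligible bid: C at $110,700.
max(second-highest $104,300, reserve $65,600) = $104,300; the reserve does not bind.

C pays $104,300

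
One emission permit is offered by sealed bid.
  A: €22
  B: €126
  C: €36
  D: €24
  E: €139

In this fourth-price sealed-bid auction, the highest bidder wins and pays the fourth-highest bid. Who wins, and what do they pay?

E pays €24

Rule: the highest bidder wins and pays the fourth-highest bid.
Bids in order: 139 (E) > 126 (B) > 36 (C) > 24 (D) > 22 (A)
E is highest; pays the fourth-highest bid, €24.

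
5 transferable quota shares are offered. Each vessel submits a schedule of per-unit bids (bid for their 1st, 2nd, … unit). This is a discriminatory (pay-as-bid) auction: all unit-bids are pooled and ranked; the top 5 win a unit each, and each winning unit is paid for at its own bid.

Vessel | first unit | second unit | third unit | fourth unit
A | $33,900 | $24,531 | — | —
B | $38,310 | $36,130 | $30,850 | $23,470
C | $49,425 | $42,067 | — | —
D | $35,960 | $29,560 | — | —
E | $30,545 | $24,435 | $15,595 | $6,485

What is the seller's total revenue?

Merging the schedules and taking the best 5: 49,425 (C-1), 42,067 (C-2), 38,310 (B-1), 36,130 (B-2), 35,960 (D-1)
Next rejected bid: $33,900 (not a price — pay-as-bid).
Each winning unit pays its own bid.
Revenue = 49,425 + 42,067 + 38,310 + 36,130 + 35,960 = $201,892.

Total revenue: $201,892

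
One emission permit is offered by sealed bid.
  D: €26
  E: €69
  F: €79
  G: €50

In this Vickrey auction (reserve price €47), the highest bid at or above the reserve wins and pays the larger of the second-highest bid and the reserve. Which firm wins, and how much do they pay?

Bids in order: 79 (F) > 69 (E) > 50 (G) > 26 (D)
F has the top bid at or above the reserve (€79).
Second-highest bid €69 exceeds the reserve €47 → payment €69.

F pays €69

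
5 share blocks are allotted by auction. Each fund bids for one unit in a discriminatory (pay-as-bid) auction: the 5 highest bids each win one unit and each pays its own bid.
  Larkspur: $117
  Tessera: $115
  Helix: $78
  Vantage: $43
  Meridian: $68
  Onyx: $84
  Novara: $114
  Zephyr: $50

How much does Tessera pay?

Tessera pays $115

Sorting: 117 (Larkspur), 115 (Tessera), 114 (Novara), 84 (Onyx), 78 (Helix), 68 (Meridian), 50 (Zephyr), …
Winners (5 units): Larkspur, Tessera, Novara, Onyx, Helix.
Tessera wins → own bid $115.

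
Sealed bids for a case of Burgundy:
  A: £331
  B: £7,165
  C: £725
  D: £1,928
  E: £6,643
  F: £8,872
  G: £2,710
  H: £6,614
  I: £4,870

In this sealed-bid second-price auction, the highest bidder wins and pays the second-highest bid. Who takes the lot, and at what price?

F pays £7,165

Sorting bids: 8,872 (F) > 7,165 (B) > 6,643 (E) > 6,614 (H) > 4,870 (I) > 2,710 (G) > …
Second-price: F pays B's bid of £7,165.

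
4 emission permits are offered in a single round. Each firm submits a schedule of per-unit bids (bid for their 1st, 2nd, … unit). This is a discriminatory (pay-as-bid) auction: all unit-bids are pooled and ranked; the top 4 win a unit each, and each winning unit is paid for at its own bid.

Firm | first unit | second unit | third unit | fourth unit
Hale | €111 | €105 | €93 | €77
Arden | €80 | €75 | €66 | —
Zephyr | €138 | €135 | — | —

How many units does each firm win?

Hale 2, Zephyr 2

Pooled unit-bids ranked (top 4): 138 (Zephyr-1), 135 (Zephyr-2), 111 (Hale-1), 105 (Hale-2)
Next rejected bid: €93 (not a price — pay-as-bid).
Allocation: Hale 2, Zephyr 2.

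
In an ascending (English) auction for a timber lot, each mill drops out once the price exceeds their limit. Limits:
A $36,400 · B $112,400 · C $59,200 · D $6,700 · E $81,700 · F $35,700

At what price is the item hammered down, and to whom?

Limits in order: 112,400 (B) > 81,700 (E) > 59,200 (C) > 36,400 (A) > 35,700 (F) > 6,700 (D)
Bidding ends when E exits at $81,700; B takes it.

B wins at $81,700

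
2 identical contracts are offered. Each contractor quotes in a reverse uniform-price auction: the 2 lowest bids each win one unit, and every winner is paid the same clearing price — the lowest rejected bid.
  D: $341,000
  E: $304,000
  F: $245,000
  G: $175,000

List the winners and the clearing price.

Ordering the bids: 175,000 (G), 245,000 (F), 304,000 (E), 341,000 (D)
Lowest 2: G, F.
Lowest unsuccessful bid: $304,000 → clearing price.

G, F; each is paid $304,000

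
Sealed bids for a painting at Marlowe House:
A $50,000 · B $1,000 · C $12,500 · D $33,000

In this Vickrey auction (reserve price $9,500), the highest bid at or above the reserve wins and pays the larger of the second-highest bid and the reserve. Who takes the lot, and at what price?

A pays $33,000

Rule: the highest bid at or above the reserve wins and pays the larger of the second-highest bid and the reserve.
Bids ranked: 50,000 (A) > 33,000 (D) > 12,500 (C) > 1,000 (B)
A has the top bid at or above the reserve ($50,000).
Second-highest bid $33,000 exceeds the reserve $9,500 → payment $33,000.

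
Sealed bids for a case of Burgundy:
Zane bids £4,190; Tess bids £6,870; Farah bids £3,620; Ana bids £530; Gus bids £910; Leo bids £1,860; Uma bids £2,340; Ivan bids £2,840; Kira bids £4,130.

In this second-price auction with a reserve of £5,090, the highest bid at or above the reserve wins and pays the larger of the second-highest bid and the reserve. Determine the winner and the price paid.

Bids in order: 6,870 (Tess) > 4,190 (Zane) > 4,130 (Kira) > 3,620 (Farah) > 2,840 (Ivan) > 2,340 (Uma) > …
Tess has the top bid at or above the reserve (£6,870).
max(second-highest £4,190, reserve £5,090) = £5,090.

Tess pays £5,090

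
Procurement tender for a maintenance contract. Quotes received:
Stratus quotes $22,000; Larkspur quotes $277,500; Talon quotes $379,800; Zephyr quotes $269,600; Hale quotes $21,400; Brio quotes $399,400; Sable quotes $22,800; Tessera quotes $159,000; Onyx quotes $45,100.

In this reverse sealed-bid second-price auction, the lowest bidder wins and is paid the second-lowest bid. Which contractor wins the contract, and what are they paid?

Rule: the lowest bidder wins and is paid the second-lowest bid.
Bids in order: 21,400 (Hale) < 22,000 (Stratus) < 22,800 (Sable) < 45,100 (Onyx) < 159,000 (Tessera) < 269,600 (Zephyr) < …
Hale is lowest; is paid the second-lowest bid, $22,000.

Hale is paid $22,000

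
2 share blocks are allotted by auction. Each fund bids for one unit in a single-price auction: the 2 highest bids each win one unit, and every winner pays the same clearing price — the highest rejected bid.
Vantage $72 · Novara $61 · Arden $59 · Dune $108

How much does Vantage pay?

Bids ranked high→low: 108 (Dune), 72 (Vantage), 61 (Novara), 59 (Arden)
The 2 highest are Dune, Vantage.
First losing bid is Novara's $61, which sets the uniform price.
Vantage wins → pays $61.

Vantage pays $61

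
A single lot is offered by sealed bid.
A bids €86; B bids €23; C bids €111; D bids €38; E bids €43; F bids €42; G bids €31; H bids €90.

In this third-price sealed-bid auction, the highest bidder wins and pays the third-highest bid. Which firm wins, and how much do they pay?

Bids ranked: 111 (C) > 90 (H) > 86 (A) > 43 (E) > 42 (F) > 38 (D) > …
C is highest; pays the third-highest bid, €86.

C pays €86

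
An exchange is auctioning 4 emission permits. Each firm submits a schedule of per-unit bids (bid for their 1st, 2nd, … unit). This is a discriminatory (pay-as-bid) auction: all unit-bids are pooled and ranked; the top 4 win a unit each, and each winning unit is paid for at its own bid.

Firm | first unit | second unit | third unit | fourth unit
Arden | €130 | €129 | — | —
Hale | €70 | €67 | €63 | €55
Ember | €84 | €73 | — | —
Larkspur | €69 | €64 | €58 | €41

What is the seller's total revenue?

Merging the schedules and taking the best 4: 130 (Arden-1), 129 (Arden-2), 84 (Ember-1), 73 (Ember-2)
Next rejected bid: €70 (not a price — pay-as-bid).
Each winning unit pays its own bid.
Revenue = 130 + 129 + 84 + 73 = €416.

Total revenue: €416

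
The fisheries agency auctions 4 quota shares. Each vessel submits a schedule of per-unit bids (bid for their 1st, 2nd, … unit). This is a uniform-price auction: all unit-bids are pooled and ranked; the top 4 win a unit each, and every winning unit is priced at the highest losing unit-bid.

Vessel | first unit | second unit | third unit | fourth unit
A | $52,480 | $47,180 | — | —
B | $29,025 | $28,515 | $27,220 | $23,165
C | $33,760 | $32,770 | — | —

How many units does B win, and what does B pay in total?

B: 0 units, pays $0

Pooled unit-bids ranked (top 4): 52,480 (A-1), 47,180 (A-2), 33,760 (C-1), 32,770 (C-2)
Highest rejected unit-bid = $29,025.
B wins 0 unit(s) at $29,025 each.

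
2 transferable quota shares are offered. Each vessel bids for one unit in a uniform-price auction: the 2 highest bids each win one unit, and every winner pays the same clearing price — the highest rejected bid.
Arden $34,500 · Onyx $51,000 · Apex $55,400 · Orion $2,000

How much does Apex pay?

Bids ranked high→low: 55,400 (Apex), 51,000 (Onyx), 34,500 (Arden), 2,000 (Orion)
Top 2: Apex, Onyx.
First losing bid is Arden's $34,500, which sets the uniform price.
Apex wins → pays $34,500.

Apex pays $34,500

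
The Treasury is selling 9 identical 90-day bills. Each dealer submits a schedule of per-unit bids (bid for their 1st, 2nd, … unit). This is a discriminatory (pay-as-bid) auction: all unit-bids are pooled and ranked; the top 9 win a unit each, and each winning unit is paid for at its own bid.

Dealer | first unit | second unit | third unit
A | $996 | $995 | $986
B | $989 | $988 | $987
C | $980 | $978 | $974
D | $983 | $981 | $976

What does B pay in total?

B pays $2,964

Merging the schedules and taking the best 9: 996 (A-1), 995 (A-2), 989 (B-1), 988 (B-2), 987 (B-3), 986 (A-3), 983 (D-1), 981 (D-2), 980 (C-1)
Next rejected bid: $978 (not a price — pay-as-bid).
B's winning unit-bids: 989 + 988 + 987 = $2,964.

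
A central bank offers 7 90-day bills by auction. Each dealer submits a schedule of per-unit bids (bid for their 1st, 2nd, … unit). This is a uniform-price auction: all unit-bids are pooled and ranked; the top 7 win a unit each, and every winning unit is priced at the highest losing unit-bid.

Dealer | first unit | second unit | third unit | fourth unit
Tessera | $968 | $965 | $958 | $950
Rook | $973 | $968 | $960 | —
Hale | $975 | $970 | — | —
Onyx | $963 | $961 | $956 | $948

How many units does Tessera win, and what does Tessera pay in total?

Tessera: 2 units, pays $1,922

Pooled unit-bids ranked (top 7): 975 (Hale-1), 973 (Rook-1), 970 (Hale-2), 968 (Tessera-1), 968 (Rook-2), 965 (Tessera-2), 963 (Onyx-1)
The (k+1)-th unit-bid is $961.
Tessera wins 2 unit(s) at $961 each.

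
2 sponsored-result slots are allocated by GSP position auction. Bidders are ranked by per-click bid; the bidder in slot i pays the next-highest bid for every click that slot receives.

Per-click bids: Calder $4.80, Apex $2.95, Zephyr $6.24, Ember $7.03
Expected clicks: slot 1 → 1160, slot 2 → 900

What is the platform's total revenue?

Total revenue: $11558.40

Per-click bids in order: $7.03 (Ember) > $6.24 (Zephyr) > $4.80 (Calder) > …
Slot 1: Ember pays $6.24 × 1160 = $7238.40
Slot 2: Zephyr pays $4.80 × 900 = $4320.00
Total = $11558.40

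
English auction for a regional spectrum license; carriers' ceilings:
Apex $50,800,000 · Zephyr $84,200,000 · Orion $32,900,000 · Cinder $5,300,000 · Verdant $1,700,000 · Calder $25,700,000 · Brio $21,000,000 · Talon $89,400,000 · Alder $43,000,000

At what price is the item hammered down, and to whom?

Talon wins at $84,200,000

Rule: the price rises until one bidder remains; the winner pays the price at which the last rival dropped out.
Limits ranked: 89,400,000 (Talon) > 84,200,000 (Zephyr) > 50,800,000 (Apex) > 43,000,000 (Alder) > 32,900,000 (Orion) > 25,700,000 (Calder) > …
Bidding ends when Zephyr exits at $84,200,000; Talon takes it.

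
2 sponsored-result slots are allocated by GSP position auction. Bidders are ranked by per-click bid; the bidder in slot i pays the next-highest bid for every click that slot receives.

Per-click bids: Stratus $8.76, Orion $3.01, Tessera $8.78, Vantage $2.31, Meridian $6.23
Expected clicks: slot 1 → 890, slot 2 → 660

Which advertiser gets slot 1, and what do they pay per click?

Tessera; $8.76 per click

Ranked by bid: $8.78 (Tessera) > $8.76 (Stratus) > $6.23 (Meridian) > …
Slot 1 goes to the first-ranked bidder, Tessera, who pays the next bid down: $8.76/click.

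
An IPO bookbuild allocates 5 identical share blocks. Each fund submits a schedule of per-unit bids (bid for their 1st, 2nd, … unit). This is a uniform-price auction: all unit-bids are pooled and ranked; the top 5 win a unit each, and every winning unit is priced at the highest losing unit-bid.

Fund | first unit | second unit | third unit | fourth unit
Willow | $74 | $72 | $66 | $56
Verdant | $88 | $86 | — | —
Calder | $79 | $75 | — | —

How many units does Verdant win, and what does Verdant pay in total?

Verdant: 2 units, pays $144

Merging the schedules and taking the best 5: 88 (Verdant-1), 86 (Verdant-2), 79 (Calder-1), 75 (Calder-2), 74 (Willow-1)
First bid not allocated: $72.
Verdant wins 2 unit(s) at $72 each.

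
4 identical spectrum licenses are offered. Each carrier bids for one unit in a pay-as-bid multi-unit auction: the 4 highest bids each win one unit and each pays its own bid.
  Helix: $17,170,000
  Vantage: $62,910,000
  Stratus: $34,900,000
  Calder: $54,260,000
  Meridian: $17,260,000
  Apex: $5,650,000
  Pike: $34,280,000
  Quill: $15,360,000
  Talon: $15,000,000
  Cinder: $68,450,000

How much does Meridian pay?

Bids ranked high→low: 68,450,000 (Cinder), 62,910,000 (Vantage), 54,260,000 (Calder), 34,900,000 (Stratus), 34,280,000 (Pike), 17,260,000 (Meridian), …
The 4 highest are Cinder, Vantage, Calder, Stratus.
Meridian does not win → $0.

Meridian pays $0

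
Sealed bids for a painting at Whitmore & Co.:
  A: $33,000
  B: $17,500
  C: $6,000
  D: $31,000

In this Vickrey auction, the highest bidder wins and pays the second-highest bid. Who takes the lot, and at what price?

Bids ranked: 33,000 (A) > 31,000 (D) > 17,500 (B) > 6,000 (C)
Second-price: A pays D's bid of $31,000.

A pays $31,000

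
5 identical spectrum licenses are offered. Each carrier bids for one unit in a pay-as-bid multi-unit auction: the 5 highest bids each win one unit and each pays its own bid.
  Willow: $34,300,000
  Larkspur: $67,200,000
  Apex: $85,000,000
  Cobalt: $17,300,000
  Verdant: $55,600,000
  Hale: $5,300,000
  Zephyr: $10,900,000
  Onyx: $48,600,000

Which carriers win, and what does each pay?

Ordering the bids: 85,000,000 (Apex), 67,200,000 (Larkspur), 55,600,000 (Verdant), 48,600,000 (Onyx), 34,300,000 (Willow), 17,300,000 (Cobalt), 10,900,000 (Zephyr), …
Top 5: Apex, Larkspur, Verdant, Onyx, Willow.
Each winner pays its own bid: Apex $85,000,000, Larkspur $67,200,000, Verdant $55,600,000, Onyx $48,600,000, Willow $34,300,000.

Apex $85,000,000, Larkspur $67,200,000, Verdant $55,600,000, Onyx $48,600,000, Willow $34,300,000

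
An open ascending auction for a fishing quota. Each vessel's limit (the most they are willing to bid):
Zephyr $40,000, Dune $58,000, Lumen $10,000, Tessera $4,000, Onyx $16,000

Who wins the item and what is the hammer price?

Dune wins at $40,000

Sorting limits: 58,000 (Dune) > 40,000 (Zephyr) > 16,000 (Onyx) > 10,000 (Lumen) > 4,000 (Tessera)
Once the price passes $40,000, only Dune is left; the hammer falls at Zephyr's limit of $40,000.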